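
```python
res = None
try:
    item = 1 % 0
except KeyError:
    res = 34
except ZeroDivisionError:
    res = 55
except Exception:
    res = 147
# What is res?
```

Step-by-step execution trace:
1. `item = 1 % 0` raises ZeroDivisionError.
2. `except KeyError` does not match ZeroDivisionError; skipped.
3. `except ZeroDivisionError` matches → res = 55.
4. Remaining except clauses are skipped.
Result: 55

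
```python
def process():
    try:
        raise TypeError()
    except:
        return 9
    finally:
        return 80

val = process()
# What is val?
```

Step-by-step execution trace:
1. `process()` enters try: `raise TypeError()` raises TypeError.
2. bare `except` matches → `return 9` sets pending return value 9.
3. Before returning, `finally: return 80` runs and overrides the pending return.
4. process() returns 80 → val = 80.
Result: 80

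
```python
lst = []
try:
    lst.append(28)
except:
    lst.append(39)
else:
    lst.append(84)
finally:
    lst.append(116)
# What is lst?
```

Step-by-step execution trace:
1. try: `lst.append(28)` → lst = [28]. No exception raised.
2. `except` is skipped.
3. `else` runs: `lst.append(84)` → lst = [28, 84].
4. `finally` always runs: `lst.append(116)` → lst = [28, 84, 116].
Result: [28, 84, 116]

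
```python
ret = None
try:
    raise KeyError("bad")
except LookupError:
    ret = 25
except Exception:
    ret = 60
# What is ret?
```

Step-by-step execution trace:
1. `raise KeyError(...)` raises KeyError.
2. `except LookupError` matches (KeyError is a subclass of LookupError) → ret = 25.
3. `except Exception` is not reached.
Result: 25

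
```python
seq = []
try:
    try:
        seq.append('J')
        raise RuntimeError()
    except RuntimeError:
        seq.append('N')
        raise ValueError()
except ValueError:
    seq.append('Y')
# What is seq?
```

Step-by-step execution trace:
1. Inner try: `seq.append('J')` → seq = ['J'].
2. `raise RuntimeError()` raises RuntimeError.
3. Inner `except RuntimeError` matches → `seq.append('N')` → seq = ['J', 'N'].
4. `raise ValueError()` raises ValueError; propagates to outer try.
5. Outer `except ValueError` matches → `seq.append('Y')` → seq = ['J', 'N', 'Y'].
Result: ['J', 'N', 'Y']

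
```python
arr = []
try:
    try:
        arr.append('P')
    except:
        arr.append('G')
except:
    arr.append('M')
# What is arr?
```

Step-by-step execution trace:
1. Inner try: `arr.append('P')` → arr = ['P']. No exception raised.
2. Inner `except` is skipped.
3. Inner try completes normally; outer `except` is skipped.
Result: ['P']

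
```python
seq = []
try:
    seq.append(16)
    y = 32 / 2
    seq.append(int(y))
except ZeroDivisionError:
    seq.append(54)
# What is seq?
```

Step-by-step execution trace:
1. try: `seq.append(16)` → seq = [16].
2. `y = 32 / 2` → y = 16.0. No exception raised.
3. `seq.append(int(y))` → seq = [16, 16].
4. `except ZeroDivisionError` is skipped (no exception was raised).
Result: [16, 16]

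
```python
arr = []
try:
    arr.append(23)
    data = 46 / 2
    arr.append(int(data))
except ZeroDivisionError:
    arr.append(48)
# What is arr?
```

Step-by-step execution trace:
1. try: `arr.append(23)` → arr = [23].
2. `data = 46 / 2` → data = 23.0. No exception raised.
3. `arr.append(int(data))` → arr = [23, 23].
4. `except ZeroDivisionError` is skipped (no exception was raised).
Result: [23, 23]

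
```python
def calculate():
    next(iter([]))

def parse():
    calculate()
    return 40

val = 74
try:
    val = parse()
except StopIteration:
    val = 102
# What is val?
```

Step-by-step execution trace:
1. val starts at 74.
2. try: `parse()` calls `calculate()`.
3. `calculate()` evaluates `next(iter([]))`, which raises StopIteration; it propagates through parse (uncaught).
4. `return 40` in parse is not reached; the assignment to val does not complete.
5. `except StopIteration` matches → val = 102.
Result: 102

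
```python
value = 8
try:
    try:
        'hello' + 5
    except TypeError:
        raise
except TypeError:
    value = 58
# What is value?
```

Step-by-step execution trace:
1. Inner try: `'hello' + 5` raises TypeError.
2. Inner `except TypeError` matches; bare `raise` re-raises the same TypeError.
3. Outer `except TypeError` matches → value = 58.
Result: 58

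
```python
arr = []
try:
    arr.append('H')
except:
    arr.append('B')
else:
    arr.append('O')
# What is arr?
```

Step-by-step execution trace:
1. try: `arr.append('H')` → arr = ['H']. No exception raised.
2. `except` is skipped.
3. `else` runs (try completed without exception): `arr.append('O')` → arr = ['H', 'O'].
Result: ['H', 'O']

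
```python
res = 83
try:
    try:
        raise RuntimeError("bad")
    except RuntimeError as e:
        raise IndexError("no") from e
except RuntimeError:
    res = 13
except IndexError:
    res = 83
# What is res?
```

Step-by-step execution trace:
1. Inner try raises RuntimeError; inner `except RuntimeError as e` catches it.
2. `raise IndexError(...) from e` raises IndexError (RuntimeError is attached as __cause__, but only IndexError is active).
3. Outer `except RuntimeError` does not match IndexError; skipped.
4. Outer `except IndexError` matches → res = 83.
Result: 83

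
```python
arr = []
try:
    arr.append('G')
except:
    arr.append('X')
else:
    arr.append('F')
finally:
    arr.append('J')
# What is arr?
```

Step-by-step execution trace:
1. try: `arr.append('G')` → arr = ['G']. No exception raised.
2. `except` is skipped.
3. `else` runs: `arr.append('F')` → arr = ['G', 'F'].
4. `finally` always runs: `arr.append('J')` → arr = ['G', 'F', 'J'].
Result: ['G', 'F', 'J']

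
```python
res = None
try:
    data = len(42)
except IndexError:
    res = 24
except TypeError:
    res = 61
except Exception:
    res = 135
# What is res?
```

Step-by-step execution trace:
1. `data = len(42)` raises TypeError.
2. `except IndexError` does not match TypeError; skipped.
3. `except TypeError` matches → res = 61.
4. Remaining except clauses are skipped.
Result: 61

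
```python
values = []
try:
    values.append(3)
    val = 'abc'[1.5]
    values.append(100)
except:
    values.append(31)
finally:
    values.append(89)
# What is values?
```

Step-by-step execution trace:
1. try: `values.append(3)` → values = [3].
2. `val = 'abc'[1.5]` raises TypeError; `values.append(100)` is not reached.
3. bare `except` matches → `values.append(31)` → values = [3, 31].
4. finally always runs: `values.append(89)` → values = [3, 31, 89].
Result: [3, 31, 89]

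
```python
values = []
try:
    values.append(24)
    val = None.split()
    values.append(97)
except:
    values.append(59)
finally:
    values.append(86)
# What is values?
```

Step-by-step execution trace:
1. try: `values.append(24)` → values = [24].
2. `val = None.split()` raises AttributeError; `values.append(97)` is not reached.
3. bare `except` matches → `values.append(59)` → values = [24, 59].
4. finally always runs: `values.append(86)` → values = [24, 59, 86].
Result: [24, 59, 86]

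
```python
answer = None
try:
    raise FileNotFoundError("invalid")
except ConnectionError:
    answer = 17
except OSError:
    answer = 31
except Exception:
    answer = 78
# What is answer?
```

Step-by-step execution trace:
1. `raise FileNotFoundError(...)` raises FileNotFoundError.
2. `except ConnectionError` does not match (FileNotFoundError is not a subclass of ConnectionError); skipped.
3. `except OSError` matches (FileNotFoundError is a subclass of OSError) → answer = 31.
4. `except Exception` is not reached.
Result: 31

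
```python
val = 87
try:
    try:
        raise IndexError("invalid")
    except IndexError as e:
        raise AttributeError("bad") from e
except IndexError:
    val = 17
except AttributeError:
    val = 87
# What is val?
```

Step-by-step execution trace:
1. Inner try raises IndexError; inner `except IndexError as e` catches it.
2. `raise AttributeError(...) from e` raises AttributeError (IndexError is attached as __cause__, but only AttributeError is active).
3. Outer `except IndexError` does not match AttributeError; skipped.
4. Outer `except AttributeError` matches → val = 87.
Result: 87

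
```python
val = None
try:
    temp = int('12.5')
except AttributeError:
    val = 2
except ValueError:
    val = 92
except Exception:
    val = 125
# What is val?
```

Step-by-step execution trace:
1. `temp = int('12.5')` raises ValueError.
2. `except AttributeError` does not match ValueError; skipped.
3. `except ValueError` matches → val = 92.
4. Remaining except clauses are skipped.
Result: 92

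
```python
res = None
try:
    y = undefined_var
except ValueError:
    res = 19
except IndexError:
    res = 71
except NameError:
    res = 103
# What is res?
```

Step-by-step execution trace:
1. `y = undefined_var` raises NameError.
2. `except ValueError` does not match NameError; skipped.
3. `except IndexError` does not match NameError; skipped.
4. `except NameError` matches → res = 103.
Result: 103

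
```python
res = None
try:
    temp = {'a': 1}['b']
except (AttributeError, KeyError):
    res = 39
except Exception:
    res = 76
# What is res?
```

Step-by-step execution trace:
1. `temp = {'a': 1}['b']` raises KeyError.
2. `except (AttributeError, KeyError)` matches (KeyError is in the tuple) → res = 39.
3. `except Exception` is not reached.
Result: 39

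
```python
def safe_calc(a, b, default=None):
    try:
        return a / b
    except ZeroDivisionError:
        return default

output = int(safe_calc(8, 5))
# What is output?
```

Step-by-step execution trace:
1. `safe_calc(8, 5)` enters try: `return 8 / 5` → returns 1.6. No exception raised.
2. `except ZeroDivisionError` is skipped.
3. `int(1.6)` → 1 → output = 1.
Result: 1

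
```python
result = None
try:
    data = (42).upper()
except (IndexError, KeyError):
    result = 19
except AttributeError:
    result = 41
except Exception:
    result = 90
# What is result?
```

Step-by-step execution trace:
1. `data = (42).upper()` raises AttributeError.
2. `except (IndexError, KeyError)` does not match AttributeError; skipped.
3. `except AttributeError` matches (exact type match) → result = 41.
4. `except Exception` is not reached.
Result: 41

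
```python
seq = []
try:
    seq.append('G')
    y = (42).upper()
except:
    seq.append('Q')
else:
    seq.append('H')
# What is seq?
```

Step-by-step execution trace:
1. try: `seq.append('G')` → seq = ['G'].
2. `y = (42).upper()` raises AttributeError.
3. bare `except` matches → `seq.append('Q')` → seq = ['G', 'Q'].
4. `else` is skipped (an exception was raised).
Result: ['G', 'Q']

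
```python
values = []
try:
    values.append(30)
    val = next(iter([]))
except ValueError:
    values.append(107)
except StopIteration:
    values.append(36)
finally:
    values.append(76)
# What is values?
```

Step-by-step execution trace:
1. try: `values.append(30)` → values = [30].
2. `val = next(iter([]))` raises StopIteration.
3. `except ValueError` does not match StopIteration; skipped.
4. `except StopIteration` matches → `values.append(36)` → values = [30, 36].
5. finally always runs: `values.append(76)` → values = [30, 36, 76].
Result: [30, 36, 76]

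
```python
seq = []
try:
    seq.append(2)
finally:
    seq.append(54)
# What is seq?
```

Step-by-step execution trace:
1. try: `seq.append(2)` → seq = [2].
2. The try body completes without raising.
3. finally always runs: `seq.append(54)` → seq = [2, 54].
Result: [2, 54]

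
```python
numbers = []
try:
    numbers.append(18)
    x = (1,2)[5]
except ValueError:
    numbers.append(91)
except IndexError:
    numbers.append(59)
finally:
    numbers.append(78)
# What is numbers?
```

Step-by-step execution trace:
1. try: `numbers.append(18)` → numbers = [18].
2. `x = (1,2)[5]` raises IndexError.
3. `except ValueError` does not match IndexError; skipped.
4. `except IndexError` matches → `numbers.append(59)` → numbers = [18, 59].
5. finally always runs: `numbers.append(78)` → numbers = [18, 59, 78].
Result: [18, 59, 78]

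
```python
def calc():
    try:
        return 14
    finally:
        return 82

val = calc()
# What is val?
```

Step-by-step execution trace:
1. `calc()` enters try: `return 14` sets pending return value 14.
2. Before returning, `finally: return 82` runs and overrides the pending return.
3. calc() returns 82 → val = 82.
Result: 82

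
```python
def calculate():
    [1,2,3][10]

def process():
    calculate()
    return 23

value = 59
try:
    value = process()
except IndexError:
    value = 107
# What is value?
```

Step-by-step execution trace:
1. value starts at 59.
2. try: `process()` calls `calculate()`.
3. `calculate()` evaluates `[1,2,3][10]`, which raises IndexError; it propagates through process (uncaught).
4. `return 23` in process is not reached; the assignment to value does not complete.
5. `except IndexError` matches → value = 107.
Result: 107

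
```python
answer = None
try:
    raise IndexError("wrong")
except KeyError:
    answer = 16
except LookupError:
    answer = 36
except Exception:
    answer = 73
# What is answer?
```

Step-by-step execution trace:
1. `raise IndexError(...)` raises IndexError.
2. `except KeyError` does not match (IndexError is not a subclass of KeyError); skipped.
3. `except LookupError` matches (IndexError is a subclass of LookupError) → answer = 36.
4. `except Exception` is not reached.
Result: 36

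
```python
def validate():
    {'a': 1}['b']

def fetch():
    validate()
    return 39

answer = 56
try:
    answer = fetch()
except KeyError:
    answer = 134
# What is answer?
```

Step-by-step execution trace:
1. answer starts at 56.
2. try: `fetch()` calls `validate()`.
3. `validate()` evaluates `{'a': 1}['b']`, which raises KeyError; it propagates through fetch (uncaught).
4. `return 39` in fetch is not reached; the assignment to answer does not complete.
5. `except KeyError` matches → answer = 134.
Result: 134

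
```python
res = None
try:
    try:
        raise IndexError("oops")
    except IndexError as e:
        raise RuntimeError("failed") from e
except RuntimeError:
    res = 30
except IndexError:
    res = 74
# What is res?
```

Step-by-step execution trace:
1. Inner try raises IndexError; inner `except IndexError as e` catches it.
2. `raise RuntimeError(...) from e` raises RuntimeError (IndexError is attached as __cause__, but only RuntimeError is active).
3. Outer `except RuntimeError` matches → res = 30.
4. `except IndexError` is not reached.
Result: 30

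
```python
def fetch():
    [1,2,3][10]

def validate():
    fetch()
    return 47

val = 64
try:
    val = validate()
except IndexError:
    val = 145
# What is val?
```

Step-by-step execution trace:
1. val starts at 64.
2. try: `validate()` calls `fetch()`.
3. `fetch()` evaluates `[1,2,3][10]`, which raises IndexError; it propagates through validate (uncaught).
4. `return 47` in validate is not reached; the assignment to val does not complete.
5. `except IndexError` matches → val = 145.
Result: 145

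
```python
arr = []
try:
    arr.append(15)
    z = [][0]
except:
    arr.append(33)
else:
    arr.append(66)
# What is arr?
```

Step-by-step execution trace:
1. try: `arr.append(15)` → arr = [15].
2. `z = [][0]` raises IndexError.
3. bare `except` matches → `arr.append(33)` → arr = [15, 33].
4. `else` is skipped (an exception was raised).
Result: [15, 33]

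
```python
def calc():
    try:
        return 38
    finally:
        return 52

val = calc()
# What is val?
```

Step-by-step execution trace:
1. `calc()` enters try: `return 38` sets pending return value 38.
2. Before returning, `finally: return 52` runs and overrides the pending return.
3. calc() returns 52 → val = 52.
Result: 52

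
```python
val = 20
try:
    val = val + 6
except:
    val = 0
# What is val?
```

Step-by-step execution trace:
1. val starts at 20.
2. try: `val = val + 6` → val = 26. No exception raised.
3. `except` is skipped.
Result: 26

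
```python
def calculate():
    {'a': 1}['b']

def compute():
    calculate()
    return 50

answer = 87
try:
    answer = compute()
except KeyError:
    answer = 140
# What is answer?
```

Step-by-step execution trace:
1. answer starts at 87.
2. try: `compute()` calls `calculate()`.
3. `calculate()` evaluates `{'a': 1}['b']`, which raises KeyError; it propagates through compute (uncaught).
4. `return 50` in compute is not reached; the assignment to answer does not complete.
5. `except KeyError` matches → answer = 140.
Result: 140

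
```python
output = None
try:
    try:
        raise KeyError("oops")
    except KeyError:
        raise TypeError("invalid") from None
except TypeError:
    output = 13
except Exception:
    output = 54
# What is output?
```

Step-by-step execution trace:
1. Inner try raises KeyError; inner `except KeyError` catches it.
2. `raise TypeError(...) from None` raises TypeError (from None suppresses __context__, but the active exception is still TypeError).
3. Outer `except TypeError` matches → output = 13.
4. `except Exception` is not reached.
Result: 13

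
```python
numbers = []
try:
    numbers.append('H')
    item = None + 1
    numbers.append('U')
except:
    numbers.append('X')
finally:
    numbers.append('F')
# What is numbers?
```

Step-by-step execution trace:
1. try: `numbers.append('H')` → numbers = ['H'].
2. `item = None + 1` raises TypeError; `numbers.append('U')` is not reached.
3. bare `except` matches → `numbers.append('X')` → numbers = ['H', 'X'].
4. finally always runs: `numbers.append('F')` → numbers = ['H', 'X', 'F'].
Result: ['H', 'X', 'F']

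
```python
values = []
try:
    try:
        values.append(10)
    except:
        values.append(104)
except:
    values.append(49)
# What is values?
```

Step-by-step execution trace:
1. Inner try: `values.append(10)` → values = [10]. No exception raised.
2. Inner `except` is skipped.
3. Inner try completes normally; outer `except` is skipped.
Result: [10]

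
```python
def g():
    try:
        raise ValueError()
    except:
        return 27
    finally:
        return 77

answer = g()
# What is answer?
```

Step-by-step execution trace:
1. `g()` enters try: `raise ValueError()` raises ValueError.
2. bare `except` matches → `return 27` sets pending return value 27.
3. Before returning, `finally: return 77` runs and overrides the pending return.
4. g() returns 77 → answer = 77.
Result: 77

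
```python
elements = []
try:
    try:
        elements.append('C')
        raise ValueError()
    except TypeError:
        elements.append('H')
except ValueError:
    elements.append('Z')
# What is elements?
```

Step-by-step execution trace:
1. Inner try: `elements.append('C')` → elements = ['C'].
2. `raise ValueError()` raises ValueError.
3. Inner `except TypeError` does not match ValueError; exception propagates to outer try.
4. Outer `except ValueError` matches → `elements.append('Z')` → elements = ['C', 'Z'].
Result: ['C', 'Z']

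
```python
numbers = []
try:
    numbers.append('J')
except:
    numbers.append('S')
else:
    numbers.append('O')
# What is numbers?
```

Step-by-step execution trace:
1. try: `numbers.append('J')` → numbers = ['J']. No exception raised.
2. `except` is skipped.
3. `else` runs (try completed without exception): `numbers.append('O')` → numbers = ['J', 'O'].
Result: ['J', 'O']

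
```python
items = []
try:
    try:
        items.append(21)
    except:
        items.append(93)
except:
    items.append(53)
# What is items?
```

Step-by-step execution trace:
1. Inner try: `items.append(21)` → items = [21]. No exception raised.
2. Inner `except` is skipped.
3. Inner try completes normally; outer `except` is skipped.
Result: [21]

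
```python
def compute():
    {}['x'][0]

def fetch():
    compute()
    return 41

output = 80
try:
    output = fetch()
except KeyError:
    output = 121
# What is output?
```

Step-by-step execution trace:
1. output starts at 80.
2. try: `fetch()` calls `compute()`.
3. `compute()` evaluates `{}['x'][0]`, which raises KeyError; it propagates through fetch (uncaught).
4. `return 41` in fetch is not reached; the assignment to output does not complete.
5. `except KeyError` matches → output = 121.
Result: 121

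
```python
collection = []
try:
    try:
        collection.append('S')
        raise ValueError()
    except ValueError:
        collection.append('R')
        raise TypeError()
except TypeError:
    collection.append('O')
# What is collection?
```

Step-by-step execution trace:
1. Inner try: `collection.append('S')` → collection = ['S'].
2. `raise ValueError()` raises ValueError.
3. Inner `except ValueError` matches → `collection.append('R')` → collection = ['S', 'R'].
4. `raise TypeError()` raises TypeError; propagates to outer try.
5. Outer `except TypeError` matches → `collection.append('O')` → collection = ['S', 'R', 'O'].
Result: ['S', 'R', 'O']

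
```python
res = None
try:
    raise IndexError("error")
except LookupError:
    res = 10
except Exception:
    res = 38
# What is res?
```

Step-by-step execution trace:
1. `raise IndexError(...)` raises IndexError.
2. `except LookupError` matches (IndexError is a subclass of LookupError) → res = 10.
3. `except Exception` is not reached.
Result: 10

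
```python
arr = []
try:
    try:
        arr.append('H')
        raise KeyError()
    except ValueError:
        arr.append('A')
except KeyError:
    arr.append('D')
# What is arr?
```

Step-by-step execution trace:
1. Inner try: `arr.append('H')` → arr = ['H'].
2. `raise KeyError()` raises KeyError.
3. Inner `except ValueError` does not match KeyError; exception propagates to outer try.
4. Outer `except KeyError` matches → `arr.append('D')` → arr = ['H', 'D'].
Result: ['H', 'D']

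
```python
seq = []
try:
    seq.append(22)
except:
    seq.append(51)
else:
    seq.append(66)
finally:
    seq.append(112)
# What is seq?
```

Step-by-step execution trace:
1. try: `seq.append(22)` → seq = [22]. No exception raised.
2. `except` is skipped.
3. `else` runs: `seq.append(66)` → seq = [22, 66].
4. `finally` always runs: `seq.append(112)` → seq = [22, 66, 112].
Result: [22, 66, 112]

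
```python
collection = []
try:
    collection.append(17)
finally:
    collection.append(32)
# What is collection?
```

Step-by-step execution trace:
1. try: `collection.append(17)` → collection = [17].
2. The try body completes without raising.
3. finally always runs: `collection.append(32)` → collection = [17, 32].
Result: [17, 32]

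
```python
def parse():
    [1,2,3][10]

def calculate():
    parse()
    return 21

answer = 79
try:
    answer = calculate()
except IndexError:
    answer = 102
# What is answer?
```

Step-by-step execution trace:
1. answer starts at 79.
2. try: `calculate()` calls `parse()`.
3. `parse()` evaluates `[1,2,3][10]`, which raises IndexError; it propagates through calculate (uncaught).
4. `return 21` in calculate is not reached; the assignment to answer does not complete.
5. `except IndexError` matches → answer = 102.
Result: 102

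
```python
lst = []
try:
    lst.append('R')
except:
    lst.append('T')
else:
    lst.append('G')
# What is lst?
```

Step-by-step execution trace:
1. try: `lst.append('R')` → lst = ['R']. No exception raised.
2. `except` is skipped.
3. `else` runs (try completed without exception): `lst.append('G')` → lst = ['R', 'G'].
Result: ['R', 'G']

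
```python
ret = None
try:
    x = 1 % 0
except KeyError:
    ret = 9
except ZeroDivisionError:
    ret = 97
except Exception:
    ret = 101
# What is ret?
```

Step-by-step execution trace:
1. `x = 1 % 0` raises ZeroDivisionError.
2. `except KeyError` does not match ZeroDivisionError; skipped.
3. `except ZeroDivisionError` matches → ret = 97.
4. Remaining except clauses are skipped.
Result: 97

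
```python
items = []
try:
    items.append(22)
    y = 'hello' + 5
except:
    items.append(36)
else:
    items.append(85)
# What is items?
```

Step-by-step execution trace:
1. try: `items.append(22)` → items = [22].
2. `y = 'hello' + 5` raises TypeError.
3. bare `except` matches → `items.append(36)` → items = [22, 36].
4. `else` is skipped (an exception was raised).
Result: [22, 36]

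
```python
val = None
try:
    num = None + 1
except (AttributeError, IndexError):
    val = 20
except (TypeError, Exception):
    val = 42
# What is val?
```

Step-by-step execution trace:
1. `num = None + 1` raises TypeError.
2. `except (AttributeError, IndexError)` does not match TypeError; skipped.
3. `except (TypeError, Exception)` matches (TypeError is in the tuple) → val = 42.
Result: 42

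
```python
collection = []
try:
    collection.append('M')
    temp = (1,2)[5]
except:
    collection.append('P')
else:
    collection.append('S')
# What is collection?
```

Step-by-step execution trace:
1. try: `collection.append('M')` → collection = ['M'].
2. `temp = (1,2)[5]` raises IndexError.
3. bare `except` matches → `collection.append('P')` → collection = ['M', 'P'].
4. `else` is skipped (an exception was raised).
Result: ['M', 'P']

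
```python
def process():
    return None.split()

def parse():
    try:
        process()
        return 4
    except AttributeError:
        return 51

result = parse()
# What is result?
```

Step-by-step execution trace:
1. `parse()` calls `process()`.
2. `process()` evaluates `None.split()`, which raises AttributeError; it propagates to the caller.
3. `return 4` is not reached.
4. `except AttributeError` in parse matches → returns 51.
5. result = 51.
Result: 51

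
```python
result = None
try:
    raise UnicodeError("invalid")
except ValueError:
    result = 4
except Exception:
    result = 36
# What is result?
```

Step-by-step execution trace:
1. `raise UnicodeError(...)` raises UnicodeError.
2. `except ValueError` matches (UnicodeError is a subclass of ValueError) → result = 4.
3. `except Exception` is not reached.
Result: 4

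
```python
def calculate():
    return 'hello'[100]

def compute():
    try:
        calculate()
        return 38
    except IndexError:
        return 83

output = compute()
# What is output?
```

Step-by-step execution trace:
1. `compute()` calls `calculate()`.
2. `calculate()` evaluates `'hello'[100]`, which raises IndexError; it propagates to the caller.
3. `return 38` is not reached.
4. `except IndexError` in compute matches → returns 83.
5. output = 83.
Result: 83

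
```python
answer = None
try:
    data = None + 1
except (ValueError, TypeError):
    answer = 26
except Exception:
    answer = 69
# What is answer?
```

Step-by-step execution trace:
1. `data = None + 1` raises TypeError.
2. `except (ValueError, TypeError)` matches (TypeError is in the tuple) → answer = 26.
3. `except Exception` is not reached.
Result: 26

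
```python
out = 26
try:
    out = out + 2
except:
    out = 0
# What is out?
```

Step-by-step execution trace:
1. out starts at 26.
2. try: `out = out + 2` → out = 28. No exception raised.
3. `except` is skipped.
Result: 28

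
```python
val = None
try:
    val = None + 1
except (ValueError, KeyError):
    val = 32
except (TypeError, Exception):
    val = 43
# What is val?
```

Step-by-step execution trace:
1. `val = None + 1` raises TypeError.
2. `except (ValueError, KeyError)` does not match TypeError; skipped.
3. `except (TypeError, Exception)` matches (TypeError is in the tuple) → val = 43.
Result: 43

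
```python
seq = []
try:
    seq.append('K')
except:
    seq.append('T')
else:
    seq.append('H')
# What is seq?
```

Step-by-step execution trace:
1. try: `seq.append('K')` → seq = ['K']. No exception raised.
2. `except` is skipped.
3. `else` runs (try completed without exception): `seq.append('H')` → seq = ['K', 'H'].
Result: ['K', 'H']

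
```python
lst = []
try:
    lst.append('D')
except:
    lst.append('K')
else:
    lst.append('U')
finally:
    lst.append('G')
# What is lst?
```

Step-by-step execution trace:
1. try: `lst.append('D')` → lst = ['D']. No exception raised.
2. `except` is skipped.
3. `else` runs: `lst.append('U')` → lst = ['D', 'U'].
4. `finally` always runs: `lst.append('G')` → lst = ['D', 'U', 'G'].
Result: ['D', 'U', 'G']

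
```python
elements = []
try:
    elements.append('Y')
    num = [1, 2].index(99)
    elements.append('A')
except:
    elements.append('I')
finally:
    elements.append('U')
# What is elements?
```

Step-by-step execution trace:
1. try: `elements.append('Y')` → elements = ['Y'].
2. `num = [1, 2].index(99)` raises ValueError; `elements.append('A')` is not reached.
3. bare `except` matches → `elements.append('I')` → elements = ['Y', 'I'].
4. finally always runs: `elements.append('U')` → elements = ['Y', 'I', 'U'].
Result: ['Y', 'I', 'U']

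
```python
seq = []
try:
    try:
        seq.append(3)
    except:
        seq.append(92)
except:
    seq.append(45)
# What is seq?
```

Step-by-step execution trace:
1. Inner try: `seq.append(3)` → seq = [3]. No exception raised.
2. Inner `except` is skipped.
3. Inner try completes normally; outer `except` is skipped.
Result: [3]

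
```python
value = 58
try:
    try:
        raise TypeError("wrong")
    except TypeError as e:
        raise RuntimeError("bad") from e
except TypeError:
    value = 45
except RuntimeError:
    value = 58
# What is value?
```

Step-by-step execution trace:
1. Inner try raises TypeError; inner `except TypeError as e` catches it.
2. `raise RuntimeError(...) from e` raises RuntimeError (TypeError is attached as __cause__, but only RuntimeError is active).
3. Outer `except TypeError` does not match RuntimeError; skipped.
4. Outer `except RuntimeError` matches → value = 58.
Result: 58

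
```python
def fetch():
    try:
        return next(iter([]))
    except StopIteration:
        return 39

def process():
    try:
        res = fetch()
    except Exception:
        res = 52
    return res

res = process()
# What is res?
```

Step-by-step execution trace:
1. `process()` calls `fetch()`.
2. In fetch: `next(iter([]))` raises StopIteration; `except StopIteration` catches it → returns 39.
3. In process: `res = fetch()` → res = 39. No exception reaches process.
4. `except Exception` is skipped; process returns 39.
5. res = 39.
Result: 39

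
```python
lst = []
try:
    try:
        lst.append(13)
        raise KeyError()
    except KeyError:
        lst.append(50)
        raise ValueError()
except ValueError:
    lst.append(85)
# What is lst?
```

Step-by-step execution trace:
1. Inner try: `lst.append(13)` → lst = [13].
2. `raise KeyError()` raises KeyError.
3. Inner `except KeyError` matches → `lst.append(50)` → lst = [13, 50].
4. `raise ValueError()` raises ValueError; propagates to outer try.
5. Outer `except ValueError` matches → `lst.append(85)` → lst = [13, 50, 85].
Result: [13, 50, 85]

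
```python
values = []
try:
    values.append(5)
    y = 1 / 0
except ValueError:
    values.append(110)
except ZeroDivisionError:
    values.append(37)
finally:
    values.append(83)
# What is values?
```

Step-by-step execution trace:
1. try: `values.append(5)` → values = [5].
2. `y = 1 / 0` raises ZeroDivisionError.
3. `except ValueError` does not match ZeroDivisionError; skipped.
4. `except ZeroDivisionError` matches → `values.append(37)` → values = [5, 37].
5. finally always runs: `values.append(83)` → values = [5, 37, 83].
Result: [5, 37, 83]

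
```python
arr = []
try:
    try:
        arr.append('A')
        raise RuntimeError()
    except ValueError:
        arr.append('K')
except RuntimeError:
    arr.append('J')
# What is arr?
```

Step-by-step execution trace:
1. Inner try: `arr.append('A')` → arr = ['A'].
2. `raise RuntimeError()` raises RuntimeError.
3. Inner `except ValueError` does not match RuntimeError; exception propagates to outer try.
4. Outer `except RuntimeError` matches → `arr.append('J')` → arr = ['A', 'J'].
Result: ['A', 'J']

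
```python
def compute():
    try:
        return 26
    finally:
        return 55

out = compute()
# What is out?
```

Step-by-step execution trace:
1. `compute()` enters try: `return 26` sets pending return value 26.
2. Before returning, `finally: return 55` runs and overrides the pending return.
3. compute() returns 55 → out = 55.
Result: 55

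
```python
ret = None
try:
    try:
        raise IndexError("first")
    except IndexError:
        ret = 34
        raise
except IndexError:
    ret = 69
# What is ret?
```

Step-by-step execution trace:
1. Inner try: `raise IndexError("first")` raises IndexError.
2. Inner `except IndexError` matches → ret = 34.
3. bare `raise` re-raises the same IndexError.
4. Outer `except IndexError` matches → ret = 69.
Result: 69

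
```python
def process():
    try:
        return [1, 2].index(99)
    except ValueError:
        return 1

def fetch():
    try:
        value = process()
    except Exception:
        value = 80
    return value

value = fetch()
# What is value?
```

Step-by-step execution trace:
1. `fetch()` calls `process()`.
2. In process: `[1, 2].index(99)` raises ValueError; `except ValueError` catches it → returns 1.
3. In fetch: `value = process()` → value = 1. No exception reaches fetch.
4. `except Exception` is skipped; fetch returns 1.
5. value = 1.
Result: 1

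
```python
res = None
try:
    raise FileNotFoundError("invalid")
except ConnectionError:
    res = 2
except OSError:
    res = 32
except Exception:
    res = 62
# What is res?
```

Step-by-step execution trace:
1. `raise FileNotFoundError(...)` raises FileNotFoundError.
2. `except ConnectionError` does not match (FileNotFoundError is not a subclass of ConnectionError); skipped.
3. `except OSError` matches (FileNotFoundError is a subclass of OSError) → res = 32.
4. `except Exception` is not reached.
Result: 32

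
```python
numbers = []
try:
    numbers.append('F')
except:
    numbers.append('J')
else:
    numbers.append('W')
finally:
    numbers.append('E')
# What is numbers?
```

Step-by-step execution trace:
1. try: `numbers.append('F')` → numbers = ['F']. No exception raised.
2. `except` is skipped.
3. `else` runs: `numbers.append('W')` → numbers = ['F', 'W'].
4. `finally` always runs: `numbers.append('E')` → numbers = ['F', 'W', 'E'].
Result: ['F', 'W', 'E']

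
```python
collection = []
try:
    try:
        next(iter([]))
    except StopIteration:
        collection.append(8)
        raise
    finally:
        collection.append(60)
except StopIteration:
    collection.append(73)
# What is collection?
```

Step-by-step execution trace:
1. Inner try: `next(iter([]))` raises StopIteration.
2. Inner `except StopIteration` matches → `collection.append(8)` → collection = [8].
3. bare `raise` re-raises StopIteration.
4. Inner `finally` runs during unwinding: `collection.append(60)` → collection = [8, 60].
5. Outer `except StopIteration` matches → `collection.append(73)` → collection = [8, 60, 73].
Result: [8, 60, 73]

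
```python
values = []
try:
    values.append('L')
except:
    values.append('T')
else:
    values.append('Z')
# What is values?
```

Step-by-step execution trace:
1. try: `values.append('L')` → values = ['L']. No exception raised.
2. `except` is skipped.
3. `else` runs (try completed without exception): `values.append('Z')` → values = ['L', 'Z'].
Result: ['L', 'Z']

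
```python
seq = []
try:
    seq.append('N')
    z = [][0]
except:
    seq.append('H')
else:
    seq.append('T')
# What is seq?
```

Step-by-step execution trace:
1. try: `seq.append('N')` → seq = ['N'].
2. `z = [][0]` raises IndexError.
3. bare `except` matches → `seq.append('H')` → seq = ['N', 'H'].
4. `else` is skipped (an exception was raised).
Result: ['N', 'H']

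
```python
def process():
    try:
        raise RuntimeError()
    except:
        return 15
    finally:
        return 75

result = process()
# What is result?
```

Step-by-step execution trace:
1. `process()` enters try: `raise RuntimeError()` raises RuntimeError.
2. bare `except` matches → `return 15` sets pending return value 15.
3. Before returning, `finally: return 75` runs and overrides the pending return.
4. process() returns 75 → result = 75.
Result: 75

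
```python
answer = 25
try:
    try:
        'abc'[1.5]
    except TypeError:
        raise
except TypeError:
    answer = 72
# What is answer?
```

Step-by-step execution trace:
1. Inner try: `'abc'[1.5]` raises TypeError.
2. Inner `except TypeError` matches; bare `raise` re-raises the same TypeError.
3. Outer `except TypeError` matches → answer = 72.
Result: 72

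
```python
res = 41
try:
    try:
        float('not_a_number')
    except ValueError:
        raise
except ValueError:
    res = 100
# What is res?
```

Step-by-step execution trace:
1. Inner try: `float('not_a_number')` raises ValueError.
2. Inner `except ValueError` matches; bare `raise` re-raises the same ValueError.
3. Outer `except ValueError` matches → res = 100.
Result: 100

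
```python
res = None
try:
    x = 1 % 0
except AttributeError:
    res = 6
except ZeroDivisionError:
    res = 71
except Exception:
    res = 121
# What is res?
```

Step-by-step execution trace:
1. `x = 1 % 0` raises ZeroDivisionError.
2. `except AttributeError` does not match ZeroDivisionError; skipped.
3. `except ZeroDivisionError` matches → res = 71.
4. Remaining except clauses are skipped.
Result: 71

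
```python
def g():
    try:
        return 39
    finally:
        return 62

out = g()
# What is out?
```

Step-by-step execution trace:
1. `g()` enters try: `return 39` sets pending return value 39.
2. Before returning, `finally: return 62` runs and overrides the pending return.
3. g() returns 62 → out = 62.
Result: 62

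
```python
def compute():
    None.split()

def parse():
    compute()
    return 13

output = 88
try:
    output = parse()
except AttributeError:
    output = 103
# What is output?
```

Step-by-step execution trace:
1. output starts at 88.
2. try: `parse()` calls `compute()`.
3. `compute()` evaluates `None.split()`, which raises AttributeError; it propagates through parse (uncaught).
4. `return 13` in parse is not reached; the assignment to output does not complete.
5. `except AttributeError` matches → output = 103.
Result: 103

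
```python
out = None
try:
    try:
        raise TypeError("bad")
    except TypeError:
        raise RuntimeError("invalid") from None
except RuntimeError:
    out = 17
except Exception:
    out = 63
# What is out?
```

Step-by-step execution trace:
1. Inner try raises TypeError; inner `except TypeError` catches it.
2. `raise RuntimeError(...) from None` raises RuntimeError (from None suppresses __context__, but the active exception is still RuntimeError).
3. Outer `except RuntimeError` matches → out = 17.
4. `except Exception` is not reached.
Result: 17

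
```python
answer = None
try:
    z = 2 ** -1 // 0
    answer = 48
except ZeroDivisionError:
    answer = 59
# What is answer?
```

Step-by-step execution trace:
1. `z = 2 ** -1 // 0` raises ZeroDivisionError.
2. `answer = 48` is not reached.
3. `except ZeroDivisionError` matches → answer = 59.
Result: 59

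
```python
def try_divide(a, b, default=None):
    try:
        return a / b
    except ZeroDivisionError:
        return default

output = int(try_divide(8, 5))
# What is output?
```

Step-by-step execution trace:
1. `try_divide(8, 5)` enters try: `return 8 / 5` → returns 1.6. No exception raised.
2. `except ZeroDivisionError` is skipped.
3. `int(1.6)` → 1 → output = 1.
Result: 1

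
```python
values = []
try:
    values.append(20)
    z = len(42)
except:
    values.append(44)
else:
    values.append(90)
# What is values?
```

Step-by-step execution trace:
1. try: `values.append(20)` → values = [20].
2. `z = len(42)` raises TypeError.
3. bare `except` matches → `values.append(44)` → values = [20, 44].
4. `else` is skipped (an exception was raised).
Result: [20, 44]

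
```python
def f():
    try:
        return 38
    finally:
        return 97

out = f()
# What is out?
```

Step-by-step execution trace:
1. `f()` enters try: `return 38` sets pending return value 38.
2. Before returning, `finally: return 97` runs and overrides the pending return.
3. f() returns 97 → out = 97.
Result: 97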